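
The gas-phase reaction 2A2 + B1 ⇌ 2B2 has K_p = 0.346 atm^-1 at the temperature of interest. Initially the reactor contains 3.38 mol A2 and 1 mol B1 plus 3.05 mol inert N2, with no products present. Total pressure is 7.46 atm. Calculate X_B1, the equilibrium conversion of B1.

X = 0.507

Take 1 mol B1 as basis and let X be its fractional conversion, so ξ = X.
Moles: n_A2 = 3.38 − 2X; n_B1 = 1 − X; n_B2 = 2X; n_I = 3.05 (inert).
n_T = Σnᵢ = 7.43 − X.
With p_i = (n_i/n_T)P, K_p = p_B2^2 / (p_A2^2 p_B1).
Substituting and setting equal to 0.346 atm^-1 gives a polynomial in X; the root in (0,1) is X = 0.507.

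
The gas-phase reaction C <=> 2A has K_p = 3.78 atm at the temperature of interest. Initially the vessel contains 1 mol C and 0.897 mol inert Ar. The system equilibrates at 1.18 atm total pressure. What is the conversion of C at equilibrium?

Basis: 1 mol C initially; let X = conversion of C. Extent ξ = X.
Moles: n_C = 1 − X; n_A = 2X; n_I = 0.897 (inert).
Total moles n_T = 1.9 + X.
y_i = n_i/n_T, p_i = y_i·P. K_p = p_A^2 / (p_C).
Setting this equal to 3.78 atm and taking the physical root (0 < X < 1) gives X = 0.740.

X = 0.740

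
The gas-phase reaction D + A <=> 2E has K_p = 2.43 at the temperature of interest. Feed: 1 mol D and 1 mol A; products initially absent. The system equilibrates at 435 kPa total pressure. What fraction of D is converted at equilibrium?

X = 0.438

Take 1 mol D as basis and let X be its fractional conversion, so ξ = X.
Mole table: n_D = 1 − X; n_A = 1 − X; n_E = 2X.
n_T stays at 2 (no change in mole number).
With p_i = (n_i/n_T)P, K_p = p_E^2 / (p_D p_A).
This yields a degree-2 equation in X; solving on (0,1), X = 0.438.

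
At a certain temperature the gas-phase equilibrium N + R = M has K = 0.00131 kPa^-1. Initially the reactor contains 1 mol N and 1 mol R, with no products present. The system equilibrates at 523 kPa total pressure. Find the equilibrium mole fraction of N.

y_N = 0.435

Let X = conversion of N (basis 1 mol N); extent of reaction ξ = X.
At extent ξ: n_N = 1 − X; n_R = 1 − X; n_M = X.
Total moles n_T = 2 − X.
With p_i = (n_i/n_T)P, K = p_M / (p_N p_R).
Substituting and setting equal to 0.00131 kPa^-1 gives a polynomial in X; the root in (0,1) is X = 0.230.
Then n_N = 0.77, n_T = 1.77, so y_N = 0.435.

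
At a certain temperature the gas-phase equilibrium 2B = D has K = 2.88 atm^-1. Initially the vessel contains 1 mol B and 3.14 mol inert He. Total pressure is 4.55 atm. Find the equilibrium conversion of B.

X = 0.685

Take 1 mol B as basis and let X be its fractional conversion, so ξ = 0.5X.
Moles: n_B = 1 − X; n_D = 0.5X; n_I = 3.14 (inert).
n_T = Σnᵢ = 4.14 − 0.5X.
Mole fractions y_i = n_i/n_T; K = p_D / (p_B^2) with p_i = y_i·P.
Equating to 2.88 atm^-1 and solving on 0 < X < 1: X = 0.685.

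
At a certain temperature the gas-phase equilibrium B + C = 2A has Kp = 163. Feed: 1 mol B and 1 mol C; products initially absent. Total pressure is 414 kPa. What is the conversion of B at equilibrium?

X = 0.865

Take 1 mol B as basis and let X be its fractional conversion, so ξ = X.
Species balance: n_B = 1 − X; n_C = 1 − X; n_A = 2X.
Total moles n_T = 2 (Δν = 0, constant).
y_i = n_i/n_T, p_i = y_i·P. Kp = p_A^2 / (p_B p_C).
Setting this equal to 163 and taking the physical root (0 < X < 1) gives X = 0.865.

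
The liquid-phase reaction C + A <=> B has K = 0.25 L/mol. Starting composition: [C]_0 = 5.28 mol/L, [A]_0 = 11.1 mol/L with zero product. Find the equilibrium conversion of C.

X = 0.656

Let X = conversion of C; extent ξ = 5.28·X mol/L.
Concentrations: [C] = 5.28 − 5.28X; [A] = 11.1 − 5.28X; [B] = 5.28X.
K = [B] / ([C] [A]).
Solving K = 0.25 for X ∈ (0,1): X = 0.656.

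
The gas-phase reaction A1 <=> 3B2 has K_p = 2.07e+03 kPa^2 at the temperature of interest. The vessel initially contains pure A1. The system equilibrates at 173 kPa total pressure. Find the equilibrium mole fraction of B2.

y_B2 = 0.355

Let X = conversion of A1 (basis 1 mol A1); extent of reaction ξ = X.
Species balance: n_A1 = 1 − X; n_B2 = 3X.
Summing: n_T = 1 + 2X.
Mole fractions y_i = n_i/n_T; K_p = p_B2^3 / (p_A1) with p_i = y_i·P.
Equating to 2.07e+03 kPa^2 and solving on 0 < X < 1: X = 0.155.
Then n_B2 = 0.465, n_T = 1.31, so y_B2 = 0.355.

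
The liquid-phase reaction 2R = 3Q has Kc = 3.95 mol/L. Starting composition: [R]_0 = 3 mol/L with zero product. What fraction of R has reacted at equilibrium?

X = 0.475

Let X = conversion of R; extent ξ = 3X/2 mol/L.
Concentrations: [R] = 3 − 3X; [Q] = 4.5X.
Kc = [Q]^3 / ([R]^2).
Equating to 3.95 mol/L: the physical root is X = 0.475.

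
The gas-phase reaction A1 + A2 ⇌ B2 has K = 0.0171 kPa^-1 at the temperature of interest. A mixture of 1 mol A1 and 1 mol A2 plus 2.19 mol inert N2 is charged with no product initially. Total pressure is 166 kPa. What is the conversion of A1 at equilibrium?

Let X = conversion of A1 (basis 1 mol A1); extent of reaction ξ = X.
Mole table: n_A1 = 1 − X; n_A2 = 1 − X; n_B2 = X; n_I = 2.19 (inert).
n_T = Σnᵢ = 4.19 − X.
Mole fractions y_i = n_i/n_T; K = p_B2 / (p_A1 p_A2) with p_i = y_i·P.
Setting this equal to 0.0171 kPa^-1 and taking the physical root (0 < X < 1) gives X = 0.330.

X = 0.330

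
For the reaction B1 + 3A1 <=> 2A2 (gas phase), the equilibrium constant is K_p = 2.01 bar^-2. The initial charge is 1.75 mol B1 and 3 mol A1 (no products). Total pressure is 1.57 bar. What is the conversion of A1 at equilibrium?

Basis: 3 mol A1 initially; let X = conversion of A1. Extent ξ = X.
At extent ξ: n_B1 = 1.75 − X; n_A1 = 3 − 3X; n_A2 = 2X.
Total moles n_T = 4.75 − 2X.
Mole fractions y_i = n_i/n_T; K_p = p_A2^2 / (p_B1 p_A1^3) with p_i = y_i·P.
Equating to 2.01 bar^-2 and solving on 0 < X < 1: X = 0.540.

X = 0.540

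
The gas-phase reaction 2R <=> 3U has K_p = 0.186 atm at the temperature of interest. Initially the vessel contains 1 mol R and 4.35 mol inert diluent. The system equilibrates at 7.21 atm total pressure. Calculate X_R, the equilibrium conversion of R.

X = 0.279

Basis: 1 mol R initially; let X = conversion of R. Extent ξ = 0.5X.
At extent ξ: n_R = 1 − X; n_U = 1.5X; n_I = 4.35 (inert).
n_T = Σnᵢ = 5.35 + 0.5X.
With p_i = (n_i/n_T)P, K_p = p_U^3 / (p_R^2).
This yields a degree-3 equation in X; solving on (0,1), X = 0.279.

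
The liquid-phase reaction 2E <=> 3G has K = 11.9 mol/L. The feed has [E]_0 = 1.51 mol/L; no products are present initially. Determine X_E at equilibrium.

X = 0.654

Let X = conversion of E; extent ξ = 1.51X/2 mol/L.
Concentrations: [E] = 1.51 − 1.51X; [G] = 2.27X.
K = [G]^3 / ([E]^2).
This equals 11.9 at X = 0.654 (the root in 0 < X < 1).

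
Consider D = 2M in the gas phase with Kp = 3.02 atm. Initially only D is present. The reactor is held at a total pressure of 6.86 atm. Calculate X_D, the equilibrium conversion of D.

X = 0.315

Take 1 mol D as basis and let X be its fractional conversion, so ξ = X.
Species balance: n_D = 1 − X; n_M = 2X.
Summing: n_T = 1 + X.
Mole fractions y_i = n_i/n_T; Kp = p_M^2 / (p_D) with p_i = y_i·P.
Substituting and setting equal to 3.02 atm gives a polynomial in X; the root in (0,1) is X = 0.315.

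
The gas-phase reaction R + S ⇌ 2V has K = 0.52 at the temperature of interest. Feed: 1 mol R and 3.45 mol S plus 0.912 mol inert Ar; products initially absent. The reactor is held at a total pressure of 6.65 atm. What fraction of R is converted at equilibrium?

Let X = conversion of R (basis 1 mol R); extent of reaction ξ = X.
Moles: n_R = 1 − X; n_S = 3.45 − X; n_V = 2X; n_I = 0.912 (inert).
n_T stays at 5.36 (no change in mole number).
Mole fractions y_i = n_i/n_T; K = p_V^2 / (p_R p_S) with p_i = y_i·P.
Substituting and setting equal to 0.52 gives a polynomial in X; the root in (0,1) is X = 0.459.

X = 0.459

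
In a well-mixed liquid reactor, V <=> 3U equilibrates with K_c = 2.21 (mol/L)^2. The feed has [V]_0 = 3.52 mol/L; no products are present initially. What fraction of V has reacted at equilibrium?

Let X = conversion of V; extent ξ = 3.52·X mol/L.
Concentrations: [V] = 3.52 − 3.52X; [U] = 10.6X.
K_c = [U]^3 / ([V]).
Setting equal to 2.21 and solving for X on (0,1) gives X = 0.176.

X = 0.176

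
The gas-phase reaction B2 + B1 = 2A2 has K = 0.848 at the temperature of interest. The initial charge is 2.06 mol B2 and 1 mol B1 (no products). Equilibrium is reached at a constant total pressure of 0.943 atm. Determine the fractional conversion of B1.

X = 0.439

Let X = conversion of B1 (basis 1 mol B1); extent of reaction ξ = X.
At extent ξ: n_B2 = 2.06 − X; n_B1 = 1 − X; n_A2 = 2X.
n_T stays at 3.06 (no change in mole number).
Mole fractions y_i = n_i/n_T; K = p_A2^2 / (p_B2 p_B1) with p_i = y_i·P.
This yields a degree-2 equation in X; solving on (0,1), X = 0.439.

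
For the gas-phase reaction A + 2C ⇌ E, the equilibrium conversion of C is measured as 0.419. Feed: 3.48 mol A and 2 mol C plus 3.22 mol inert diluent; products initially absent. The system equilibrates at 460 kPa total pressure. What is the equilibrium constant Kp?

Basis: 2 mol C initially; let X = conversion of C. Extent ξ = X.
Mole table: n_A = 3.48 − X; n_C = 2 − 2X; n_E = X; n_I = 3.22 (inert).
n_T = Σnᵢ = 8.7 − 2X.
At X = 0.419: n_A = 3.06, n_C = 1.16, n_E = 0.419, n_T = 7.86.
p_i = (n_i/n_T)·P. Kp = p_E / (p_A p_C^2) = 2.96e-05 kPa^-2.

Kp = 2.96e-05 kPa^-2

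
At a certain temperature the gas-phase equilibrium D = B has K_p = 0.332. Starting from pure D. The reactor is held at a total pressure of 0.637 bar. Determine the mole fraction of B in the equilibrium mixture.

Let X = conversion of D (basis 1 mol D); extent of reaction ξ = X.
Species balance: n_D = 1 − X; n_B = X.
n_T stays at 1 (no change in mole number).
With p_i = (n_i/n_T)P, K_p = p_B / (p_D).
Equating to 0.332 and solving on 0 < X < 1: X = 0.249.
Then n_B = 0.249, n_T = 1, so y_B = 0.249.

y_B = 0.249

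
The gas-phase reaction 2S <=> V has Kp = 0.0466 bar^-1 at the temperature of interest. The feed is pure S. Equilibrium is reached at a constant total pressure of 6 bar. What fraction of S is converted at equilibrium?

X = 0.313

Let X = conversion of S (basis 1 mol S); extent of reaction ξ = 0.5X.
At extent ξ: n_S = 1 − X; n_V = 0.5X.
Summing: n_T = 1 − 0.5X.
y_i = n_i/n_T, p_i = y_i·P. Kp = p_V / (p_S^2).
Substituting and setting equal to 0.0466 bar^-1 gives a polynomial in X; the root in (0,1) is X = 0.313.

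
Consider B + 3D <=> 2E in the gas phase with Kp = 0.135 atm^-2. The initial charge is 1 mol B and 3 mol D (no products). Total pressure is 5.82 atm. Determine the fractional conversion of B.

X = 0.486

Take 1 mol B as basis and let X be its fractional conversion, so ξ = X.
Species balance: n_B = 1 − X; n_D = 3 − 3X; n_E = 2X.
n_T = Σnᵢ = 4 − 2X.
y_i = n_i/n_T, p_i = y_i·P. Kp = p_E^2 / (p_B p_D^3).
Setting this equal to 0.135 atm^-2 and taking the physical root (0 < X < 1) gives X = 0.486.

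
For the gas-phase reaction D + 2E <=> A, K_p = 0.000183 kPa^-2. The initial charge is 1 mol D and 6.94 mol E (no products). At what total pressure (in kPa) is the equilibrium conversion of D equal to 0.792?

P = 171 kPa

Let X = conversion of D (basis 1 mol D); extent of reaction ξ = X.
Species balance: n_D = 1 − X; n_E = 6.94 − 2X; n_A = X.
Total moles n_T = 7.94 − 2X.
K_p = p_A / (p_D p_E^2) with p_i = (n_i/n_T)·P.
At X = 0.792: the mole-fraction product g(X) = Π y_i^ν_i = 5.362. Since K_p = g(X)·P^{-2}, P = (g/K_p)^(1/2) = (5.362/0.000183)^(1/2) = 171 kPa.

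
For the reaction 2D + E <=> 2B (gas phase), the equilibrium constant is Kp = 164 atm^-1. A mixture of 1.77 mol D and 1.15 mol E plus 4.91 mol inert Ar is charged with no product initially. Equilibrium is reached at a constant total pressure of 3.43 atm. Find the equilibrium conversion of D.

Let X = conversion of D (basis 1.77 mol D); extent of reaction ξ = 0.885X.
At extent ξ: n_D = 1.77 − 1.77X; n_E = 1.15 − 0.885X; n_B = 1.77X; n_I = 4.91 (inert).
n_T = Σnᵢ = 7.83 − 0.885X.
Mole fractions y_i = n_i/n_T; Kp = p_B^2 / (p_D^2 p_E) with p_i = y_i·P.
Equating to 164 atm^-1 and solving on 0 < X < 1: X = 0.849.

X = 0.849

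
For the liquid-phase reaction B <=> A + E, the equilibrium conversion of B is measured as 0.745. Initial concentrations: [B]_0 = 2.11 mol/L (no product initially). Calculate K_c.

K_c = 4.59 mol/L

Let X = conversion of B.
Concentrations: [B] = 2.11 − 2.11X; [A] = 2.11X; [E] = 2.11X.
At X = 0.745: [B] = 0.538, [A] = 1.57, [E] = 1.57.
K_c = [A] [E] / ([B]) = 4.59 mol/L.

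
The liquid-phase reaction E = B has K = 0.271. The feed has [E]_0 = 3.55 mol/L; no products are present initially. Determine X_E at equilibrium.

X = 0.213

Let X = conversion of E; extent ξ = 3.55·X mol/L.
Concentrations: [E] = 3.55 − 3.55X; [B] = 3.55X.
K = [B] / ([E]).
This equals 0.271 at X = 0.213 (the root in 0 < X < 1).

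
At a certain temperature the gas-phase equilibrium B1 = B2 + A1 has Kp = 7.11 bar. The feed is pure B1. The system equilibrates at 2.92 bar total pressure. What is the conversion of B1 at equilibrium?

X = 0.842

Let X = conversion of B1 (basis 1 mol B1); extent of reaction ξ = X.
Mole table: n_B1 = 1 − X; n_B2 = X; n_A1 = X.
Summing: n_T = 1 + X.
With p_i = (n_i/n_T)P, Kp = p_B2 p_A1 / (p_B1).
This yields a degree-2 equation in X; solving on (0,1), X = 0.842.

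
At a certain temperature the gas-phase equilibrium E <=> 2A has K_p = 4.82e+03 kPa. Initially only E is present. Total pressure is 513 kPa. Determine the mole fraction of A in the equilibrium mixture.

y_A = 0.912

Basis: 1 mol E initially; let X = conversion of E. Extent ξ = X.
At extent ξ: n_E = 1 − X; n_A = 2X.
n_T = Σnᵢ = 1 + X.
y_i = n_i/n_T, p_i = y_i·P. K_p = p_A^2 / (p_E).
Setting this equal to 4.82e+03 kPa and taking the physical root (0 < X < 1) gives X = 0.837.
Then n_A = 1.67, n_T = 1.84, so y_A = 0.912.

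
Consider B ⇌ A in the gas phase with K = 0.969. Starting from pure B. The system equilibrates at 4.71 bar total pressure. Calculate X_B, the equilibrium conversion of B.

Let X = conversion of B (basis 1 mol B); extent of reaction ξ = X.
At extent ξ: n_B = 1 − X; n_A = X.
n_T stays at 1 (no change in mole number).
y_i = n_i/n_T, p_i = y_i·P. K = p_A / (p_B).
Substituting and setting equal to 0.969 gives a polynomial in X; the root in (0,1) is X = 0.492.

X = 0.492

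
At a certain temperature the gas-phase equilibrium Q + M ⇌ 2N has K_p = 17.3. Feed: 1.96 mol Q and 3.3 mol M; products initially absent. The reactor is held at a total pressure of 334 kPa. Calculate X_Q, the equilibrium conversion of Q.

Let X = conversion of Q (basis 1.96 mol Q); extent of reaction ξ = 1.96X.
At extent ξ: n_Q = 1.96 − 1.96X; n_M = 3.3 − 1.96X; n_N = 3.92X.
Total moles n_T = 5.26 (Δν = 0, constant).
Mole fractions y_i = n_i/n_T; K_p = p_N^2 / (p_Q p_M) with p_i = y_i·P.
Substituting and setting equal to 17.3 gives a polynomial in X; the root in (0,1) is X = 0.820.

X = 0.820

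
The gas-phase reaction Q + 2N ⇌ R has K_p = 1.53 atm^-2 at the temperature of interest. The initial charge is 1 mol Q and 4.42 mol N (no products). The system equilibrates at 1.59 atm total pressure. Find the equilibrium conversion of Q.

X = 0.687

Take 1 mol Q as basis and let X be its fractional conversion, so ξ = X.
At extent ξ: n_Q = 1 − X; n_N = 4.42 − 2X; n_R = X.
n_T = Σnᵢ = 5.42 − 2X.
Mole fractions y_i = n_i/n_T; K_p = p_R / (p_Q p_N^2) with p_i = y_i·P.
Equating to 1.53 atm^-2 and solving on 0 < X < 1: X = 0.687.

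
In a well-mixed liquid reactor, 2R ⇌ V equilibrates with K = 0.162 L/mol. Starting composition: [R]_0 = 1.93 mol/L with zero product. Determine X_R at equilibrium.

Let X = conversion of R; extent ξ = 1.93X/2 mol/L.
Concentrations: [R] = 1.93 − 1.93X; [V] = 0.965X.
K = [V] / ([R]^2).
Solving K = 0.162 for X ∈ (0,1): X = 0.303.

X = 0.303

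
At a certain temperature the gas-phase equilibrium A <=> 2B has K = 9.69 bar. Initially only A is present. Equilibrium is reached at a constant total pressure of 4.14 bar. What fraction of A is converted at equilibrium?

Take 1 mol A as basis and let X be its fractional conversion, so ξ = X.
Mole table: n_A = 1 − X; n_B = 2X.
Total moles n_T = 1 + X.
y_i = n_i/n_T, p_i = y_i·P. K = p_B^2 / (p_A).
Equating to 9.69 bar and solving on 0 < X < 1: X = 0.608.

X = 0.608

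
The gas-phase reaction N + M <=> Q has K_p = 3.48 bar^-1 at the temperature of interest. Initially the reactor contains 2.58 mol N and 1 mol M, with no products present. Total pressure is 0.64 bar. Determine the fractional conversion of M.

Basis: 1 mol M initially; let X = conversion of M. Extent ξ = X.
At extent ξ: n_N = 2.58 − X; n_M = 1 − X; n_Q = X.
n_T = Σnᵢ = 3.58 − X.
y_i = n_i/n_T, p_i = y_i·P. K_p = p_Q / (p_N p_M).
Substituting and setting equal to 3.48 bar^-1 gives a polynomial in X; the root in (0,1) is X = 0.597.

X = 0.597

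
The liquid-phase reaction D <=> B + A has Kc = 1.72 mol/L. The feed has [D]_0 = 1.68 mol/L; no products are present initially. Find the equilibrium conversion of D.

Let X = conversion of D; extent ξ = 1.68·X mol/L.
Concentrations: [D] = 1.68 − 1.68X; [B] = 1.68X; [A] = 1.68X.
Kc = [B] [A] / ([D]).
This equals 1.72 at X = 0.622 (the root in 0 < X < 1).

X = 0.622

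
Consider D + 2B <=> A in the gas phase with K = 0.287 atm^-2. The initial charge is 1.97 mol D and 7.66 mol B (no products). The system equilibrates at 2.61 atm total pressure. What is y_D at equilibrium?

y_D = 0.125

Take 1.97 mol D as basis and let X be its fractional conversion, so ξ = 1.97X.
At extent ξ: n_D = 1.97 − 1.97X; n_B = 7.66 − 3.94X; n_A = 1.97X.
Total moles n_T = 9.63 − 3.94X.
Mole fractions y_i = n_i/n_T; K = p_A / (p_D p_B^2) with p_i = y_i·P.
Setting this equal to 0.287 atm^-2 and taking the physical root (0 < X < 1) gives X = 0.517.
Then n_D = 0.951, n_T = 7.59, so y_D = 0.125.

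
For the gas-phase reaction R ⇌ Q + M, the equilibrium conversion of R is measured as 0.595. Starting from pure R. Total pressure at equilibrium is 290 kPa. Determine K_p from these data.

K_p = 159 kPa

Let X = conversion of R (basis 1 mol R); extent of reaction ξ = X.
Species balance: n_R = 1 − X; n_Q = X; n_M = X.
Summing: n_T = 1 + X.
At X = 0.595: n_R = 0.405, n_Q = 0.595, n_M = 0.595, n_T = 1.59.
p_i = (n_i/n_T)·P. K_p = p_Q p_M / (p_R) = 159 kPa.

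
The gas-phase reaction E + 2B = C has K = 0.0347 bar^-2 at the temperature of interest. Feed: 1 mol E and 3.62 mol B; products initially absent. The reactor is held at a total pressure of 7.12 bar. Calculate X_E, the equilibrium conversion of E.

X = 0.481

Basis: 1 mol E initially; let X = conversion of E. Extent ξ = X.
Species balance: n_E = 1 − X; n_B = 3.62 − 2X; n_C = X.
n_T = Σnᵢ = 4.62 − 2X.
With p_i = (n_i/n_T)P, K = p_C / (p_E p_B^2).
Substituting and setting equal to 0.0347 bar^-2 gives a polynomial in X; the root in (0,1) is X = 0.481.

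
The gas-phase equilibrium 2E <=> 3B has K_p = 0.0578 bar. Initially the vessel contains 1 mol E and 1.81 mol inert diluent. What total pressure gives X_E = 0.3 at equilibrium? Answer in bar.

Take 1 mol E as basis and let X be its fractional conversion, so ξ = 0.5X.
Moles: n_E = 1 − X; n_B = 1.5X; n_I = 1.81 (inert).
Summing: n_T = 2.81 + 0.5X.
K_p = p_B^3 / (p_E^2) with p_i = (n_i/n_T)·P.
At X = 0.3: the mole-fraction product g(X) = Π y_i^ν_i = 0.06283. Since K_p = g(X)·P^{1}, P = (K_p/g)^(1/1) = (0.0578/0.06283)^(1/1) = 0.92 bar.

P = 0.92 bar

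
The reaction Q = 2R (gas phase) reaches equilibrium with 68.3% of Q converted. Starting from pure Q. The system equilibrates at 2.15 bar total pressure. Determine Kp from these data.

Kp = 7.52 bar

Take 1 mol Q as basis and let X be its fractional conversion, so ξ = X.
Species balance: n_Q = 1 − X; n_R = 2X.
Total moles n_T = 1 + X.
At X = 0.683: n_Q = 0.317, n_R = 1.37, n_T = 1.68.
p_i = (n_i/n_T)·P. Kp = p_R^2 / (p_Q) = 7.52 bar.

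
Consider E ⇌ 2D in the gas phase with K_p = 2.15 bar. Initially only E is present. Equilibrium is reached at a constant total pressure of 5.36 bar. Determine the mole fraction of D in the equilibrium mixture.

Let X = conversion of E (basis 1 mol E); extent of reaction ξ = X.
Moles: n_E = 1 − X; n_D = 2X.
Summing: n_T = 1 + X.
With p_i = (n_i/n_T)P, K_p = p_D^2 / (p_E).
Substituting and setting equal to 2.15 bar gives a polynomial in X; the root in (0,1) is X = 0.302.
Then n_D = 0.604, n_T = 1.3, so y_D = 0.464.

y_D = 0.464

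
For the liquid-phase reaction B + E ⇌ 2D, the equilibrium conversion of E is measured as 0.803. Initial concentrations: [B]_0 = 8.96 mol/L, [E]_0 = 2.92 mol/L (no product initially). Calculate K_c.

K_c = 5.78

Let X = conversion of E.
Concentrations: [B] = 8.96 − 2.92X; [E] = 2.92 − 2.92X; [D] = 5.84X.
At X = 0.803: [B] = 6.62, [E] = 0.575, [D] = 4.69.
K_c = [D]^2 / ([B] [E]) = 5.78.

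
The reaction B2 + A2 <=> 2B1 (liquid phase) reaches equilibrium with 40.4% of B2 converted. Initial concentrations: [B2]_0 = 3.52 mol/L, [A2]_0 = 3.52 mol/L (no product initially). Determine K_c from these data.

Let X = conversion of B2.
Concentrations: [B2] = 3.52 − 3.52X; [A2] = 3.52 − 3.52X; [B1] = 7.04X.
At X = 0.404: [B2] = 2.1, [A2] = 2.1, [B1] = 2.84.
K_c = [B1]^2 / ([B2] [A2]) = 1.84.

K_c = 1.84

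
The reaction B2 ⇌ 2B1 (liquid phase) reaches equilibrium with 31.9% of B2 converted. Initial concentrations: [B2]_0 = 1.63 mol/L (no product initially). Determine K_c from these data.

K_c = 0.974 mol/L

Let X = conversion of B2.
Concentrations: [B2] = 1.63 − 1.63X; [B1] = 3.26X.
At X = 0.319: [B2] = 1.11, [B1] = 1.04.
K_c = [B1]^2 / ([B2]) = 0.974 mol/L.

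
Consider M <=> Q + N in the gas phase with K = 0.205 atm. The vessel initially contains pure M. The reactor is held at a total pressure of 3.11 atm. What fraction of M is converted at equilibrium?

Basis: 1 mol M initially; let X = conversion of M. Extent ξ = X.
Species balance: n_M = 1 − X; n_Q = X; n_N = X.
Total moles n_T = 1 + X.
y_i = n_i/n_T, p_i = y_i·P. K = p_Q p_N / (p_M).
Substituting and setting equal to 0.205 atm gives a polynomial in X; the root in (0,1) is X = 0.249.

X = 0.249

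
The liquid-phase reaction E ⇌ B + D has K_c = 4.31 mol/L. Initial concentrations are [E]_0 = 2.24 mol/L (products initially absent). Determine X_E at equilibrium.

X = 0.726

Let X = conversion of E; extent ξ = 2.24·X mol/L.
Concentrations: [E] = 2.24 − 2.24X; [B] = 2.24X; [D] = 2.24X.
K_c = [B] [D] / ([E]).
This equals 4.31 at X = 0.726 (the root in 0 < X < 1).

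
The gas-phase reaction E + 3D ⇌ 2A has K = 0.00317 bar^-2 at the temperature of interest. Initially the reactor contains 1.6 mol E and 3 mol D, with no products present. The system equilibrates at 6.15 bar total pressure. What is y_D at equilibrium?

Take 3 mol D as basis and let X be its fractional conversion, so ξ = X.
At extent ξ: n_E = 1.6 − X; n_D = 3 − 3X; n_A = 2X.
Total moles n_T = 4.6 − 2X.
y_i = n_i/n_T, p_i = y_i·P. K = p_A^2 / (p_E p_D^3).
Setting this equal to 0.00317 bar^-2 and taking the physical root (0 < X < 1) gives X = 0.186.
Then n_D = 2.44, n_T = 4.23, so y_D = 0.578.

y_D = 0.578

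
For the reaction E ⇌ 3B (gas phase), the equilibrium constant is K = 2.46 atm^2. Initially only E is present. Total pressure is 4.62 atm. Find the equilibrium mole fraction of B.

y_B = 0.409

Take 1 mol E as basis and let X be its fractional conversion, so ξ = X.
Species balance: n_E = 1 − X; n_B = 3X.
Summing: n_T = 1 + 2X.
Mole fractions y_i = n_i/n_T; K = p_B^3 / (p_E) with p_i = y_i·P.
This yields a degree-3 equation in X; solving on (0,1), X = 0.187.
Then n_B = 0.561, n_T = 1.37, so y_B = 0.409.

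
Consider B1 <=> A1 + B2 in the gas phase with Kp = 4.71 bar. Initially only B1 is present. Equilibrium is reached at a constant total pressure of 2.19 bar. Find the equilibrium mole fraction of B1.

Take 1 mol B1 as basis and let X be its fractional conversion, so ξ = X.
Mole table: n_B1 = 1 − X; n_A1 = X; n_B2 = X.
Summing: n_T = 1 + X.
y_i = n_i/n_T, p_i = y_i·P. Kp = p_A1 p_B2 / (p_B1).
This yields a degree-2 equation in X; solving on (0,1), X = 0.826.
Then n_B1 = 0.174, n_T = 1.83, so y_B1 = 0.095.

y_B1 = 0.095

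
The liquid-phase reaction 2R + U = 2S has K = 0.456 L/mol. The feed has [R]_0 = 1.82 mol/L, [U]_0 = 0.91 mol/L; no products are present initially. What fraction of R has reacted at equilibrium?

X = 0.343

Let X = conversion of R; extent ξ = 1.82X/2 mol/L.
Concentrations: [R] = 1.82 − 1.82X; [U] = 0.91 − 0.91X; [S] = 1.82X.
K = [S]^2 / ([R]^2 [U]).
Equating to 0.456 L/mol: the physical root is X = 0.343.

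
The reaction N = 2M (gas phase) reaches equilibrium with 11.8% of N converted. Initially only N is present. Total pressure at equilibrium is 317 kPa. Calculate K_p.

Take 1 mol N as basis and let X be its fractional conversion, so ξ = X.
Moles: n_N = 1 − X; n_M = 2X.
Summing: n_T = 1 + X.
At X = 0.118: n_N = 0.882, n_M = 0.236, n_T = 1.12.
p_i = (n_i/n_T)·P. K_p = p_M^2 / (p_N) = 17.9 kPa.

K_p = 17.9 kPa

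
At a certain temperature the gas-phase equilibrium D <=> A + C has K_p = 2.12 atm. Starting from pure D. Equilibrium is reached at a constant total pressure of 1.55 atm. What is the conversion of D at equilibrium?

Basis: 1 mol D initially; let X = conversion of D. Extent ξ = X.
At extent ξ: n_D = 1 − X; n_A = X; n_C = X.
Total moles n_T = 1 + X.
Mole fractions y_i = n_i/n_T; K_p = p_A p_C / (p_D) with p_i = y_i·P.
Equating to 2.12 atm and solving on 0 < X < 1: X = 0.760.

X = 0.760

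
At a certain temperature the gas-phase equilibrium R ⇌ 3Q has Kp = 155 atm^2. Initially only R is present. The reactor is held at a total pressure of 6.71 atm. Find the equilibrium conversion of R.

Basis: 1 mol R initially; let X = conversion of R. Extent ξ = X.
Mole table: n_R = 1 − X; n_Q = 3X.
n_T = Σnᵢ = 1 + 2X.
Mole fractions y_i = n_i/n_T; Kp = p_Q^3 / (p_R) with p_i = y_i·P.
Setting this equal to 155 atm^2 and taking the physical root (0 < X < 1) gives X = 0.623.

X = 0.623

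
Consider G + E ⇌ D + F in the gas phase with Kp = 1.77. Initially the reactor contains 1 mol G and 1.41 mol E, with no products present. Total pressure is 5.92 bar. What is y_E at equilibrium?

Let X = conversion of G (basis 1 mol G); extent of reaction ξ = X.
Species balance: n_G = 1 − X; n_E = 1.41 − X; n_D = X; n_F = X.
n_T stays at 2.41 (no change in mole number).
With p_i = (n_i/n_T)P, Kp = p_D p_F / (p_G p_E).
This yields a degree-2 equation in X; solving on (0,1), X = 0.665.
Then n_E = 0.745, n_T = 2.41, so y_E = 0.309.

y_E = 0.309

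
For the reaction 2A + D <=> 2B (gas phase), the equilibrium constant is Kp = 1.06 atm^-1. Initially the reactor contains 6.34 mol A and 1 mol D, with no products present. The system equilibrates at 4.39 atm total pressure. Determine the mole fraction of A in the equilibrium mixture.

Let X = conversion of D (basis 1 mol D); extent of reaction ξ = X.
Moles: n_A = 6.34 − 2X; n_D = 1 − X; n_B = 2X.
Summing: n_T = 7.34 − X.
Mole fractions y_i = n_i/n_T; Kp = p_B^2 / (p_A^2 p_D) with p_i = y_i·P.
Setting this equal to 1.06 atm^-1 and taking the physical root (0 < X < 1) gives X = 0.826.
Then n_A = 4.69, n_T = 6.51, so y_A = 0.720.

y_A = 0.720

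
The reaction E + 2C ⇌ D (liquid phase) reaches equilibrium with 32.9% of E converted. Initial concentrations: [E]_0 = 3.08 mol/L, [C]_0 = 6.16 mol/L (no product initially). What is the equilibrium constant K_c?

K_c = 0.0287 (mol/L)^-2

Let X = conversion of E.
Concentrations: [E] = 3.08 − 3.08X; [C] = 6.16 − 6.16X; [D] = 3.08X.
At X = 0.329: [E] = 2.07, [C] = 4.13, [D] = 1.01.
K_c = [D] / ([E] [C]^2) = 0.0287 (mol/L)^-2.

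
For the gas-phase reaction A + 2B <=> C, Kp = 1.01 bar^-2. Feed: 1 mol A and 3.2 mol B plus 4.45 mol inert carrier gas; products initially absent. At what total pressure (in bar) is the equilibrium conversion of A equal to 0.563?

P = 4.1 bar

Basis: 1 mol A initially; let X = conversion of A. Extent ξ = X.
Species balance: n_A = 1 − X; n_B = 3.2 − 2X; n_C = X; n_I = 4.45 (inert).
Total moles n_T = 8.65 − 2X.
Kp = p_C / (p_A p_B^2) with p_i = (n_i/n_T)·P.
At X = 0.563: the mole-fraction product g(X) = Π y_i^ν_i = 16.96. Since Kp = g(X)·P^{-2}, P = (g/Kp)^(1/2) = (16.96/1.01)^(1/2) = 4.1 bar.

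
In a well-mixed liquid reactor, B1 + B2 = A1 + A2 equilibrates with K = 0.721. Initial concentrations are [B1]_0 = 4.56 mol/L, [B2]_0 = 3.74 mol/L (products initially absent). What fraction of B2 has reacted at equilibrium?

Let X = conversion of B2; extent ξ = 3.74·X mol/L.
Concentrations: [B1] = 4.56 − 3.74X; [B2] = 3.74 − 3.74X; [A1] = 3.74X; [A2] = 3.74X.
K = [A1] [A2] / ([B1] [B2]).
This equals 0.721 at X = 0.505 (the root in 0 < X < 1).

X = 0.505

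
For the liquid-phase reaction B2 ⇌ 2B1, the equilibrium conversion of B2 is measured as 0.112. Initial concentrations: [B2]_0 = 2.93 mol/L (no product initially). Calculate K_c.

K_c = 0.166 mol/L

Let X = conversion of B2.
Concentrations: [B2] = 2.93 − 2.93X; [B1] = 5.86X.
At X = 0.112: [B2] = 2.6, [B1] = 0.656.
K_c = [B1]^2 / ([B2]) = 0.166 mol/L.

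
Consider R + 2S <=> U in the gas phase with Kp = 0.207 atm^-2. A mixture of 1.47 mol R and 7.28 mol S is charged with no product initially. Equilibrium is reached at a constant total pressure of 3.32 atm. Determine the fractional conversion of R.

Basis: 1.47 mol R initially; let X = conversion of R. Extent ξ = 1.47X.
Moles: n_R = 1.47 − 1.47X; n_S = 7.28 − 2.94X; n_U = 1.47X.
n_T = Σnᵢ = 8.75 − 2.94X.
Mole fractions y_i = n_i/n_T; Kp = p_U / (p_R p_S^2) with p_i = y_i·P.
Setting this equal to 0.207 atm^-2 and taking the physical root (0 < X < 1) gives X = 0.588.

X = 0.588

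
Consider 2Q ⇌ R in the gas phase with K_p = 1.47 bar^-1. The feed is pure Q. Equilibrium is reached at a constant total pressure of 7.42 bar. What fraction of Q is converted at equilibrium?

X = 0.850

Let X = conversion of Q (basis 1 mol Q); extent of reaction ξ = 0.5X.
At extent ξ: n_Q = 1 − X; n_R = 0.5X.
Total moles n_T = 1 − 0.5X.
Mole fractions y_i = n_i/n_T; K_p = p_R / (p_Q^2) with p_i = y_i·P.
Setting this equal to 1.47 bar^-1 and taking the physical root (0 < X < 1) gives X = 0.850.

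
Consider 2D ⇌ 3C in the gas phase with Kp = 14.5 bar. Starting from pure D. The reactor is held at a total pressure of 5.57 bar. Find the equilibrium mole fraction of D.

y_D = 0.336

Let X = conversion of D (basis 1 mol D); extent of reaction ξ = 0.5X.
Species balance: n_D = 1 − X; n_C = 1.5X.
Summing: n_T = 1 + 0.5X.
y_i = n_i/n_T, p_i = y_i·P. Kp = p_C^3 / (p_D^2).
Equating to 14.5 bar and solving on 0 < X < 1: X = 0.569.
Then n_D = 0.431, n_T = 1.28, so y_D = 0.336.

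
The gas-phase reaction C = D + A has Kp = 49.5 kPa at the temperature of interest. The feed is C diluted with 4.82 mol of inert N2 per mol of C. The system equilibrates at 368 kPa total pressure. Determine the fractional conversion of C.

Take 1 mol C as basis and let X be its fractional conversion, so ξ = X.
Mole table: n_C = 1 − X; n_D = X; n_A = X; n_I = 4.82 (inert).
Total moles n_T = 5.82 + X.
With p_i = (n_i/n_T)P, Kp = p_D p_A / (p_C).
Substituting and setting equal to 49.5 kPa gives a polynomial in X; the root in (0,1) is X = 0.593.

X = 0.593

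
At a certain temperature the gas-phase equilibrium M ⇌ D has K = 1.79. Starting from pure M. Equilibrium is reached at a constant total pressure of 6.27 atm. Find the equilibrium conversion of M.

X = 0.642

Basis: 1 mol M initially; let X = conversion of M. Extent ξ = X.
At extent ξ: n_M = 1 − X; n_D = X.
n_T stays at 1 (no change in mole number).
With p_i = (n_i/n_T)P, K = p_D / (p_M).
Equating to 1.79 and solving on 0 < X < 1: X = 0.642.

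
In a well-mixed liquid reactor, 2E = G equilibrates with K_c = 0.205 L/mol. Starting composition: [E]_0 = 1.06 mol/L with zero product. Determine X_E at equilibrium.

X = 0.247

Let X = conversion of E; extent ξ = 1.06X/2 mol/L.
Concentrations: [E] = 1.06 − 1.06X; [G] = 0.53X.
K_c = [G] / ([E]^2).
This equals 0.205 at X = 0.247 (the root in 0 < X < 1).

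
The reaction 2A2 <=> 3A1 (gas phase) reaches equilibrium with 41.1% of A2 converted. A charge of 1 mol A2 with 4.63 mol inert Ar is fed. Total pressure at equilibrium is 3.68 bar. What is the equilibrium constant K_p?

Take 1 mol A2 as basis and let X be its fractional conversion, so ξ = 0.5X.
Moles: n_A2 = 1 − X; n_A1 = 1.5X; n_I = 4.63 (inert).
Summing: n_T = 5.63 + 0.5X.
At X = 0.411: n_A2 = 0.589, n_A1 = 0.616, n_T = 5.84.
p_i = (n_i/n_T)·P. K_p = p_A1^3 / (p_A2^2) = 0.426 bar.

K_p = 0.426 bar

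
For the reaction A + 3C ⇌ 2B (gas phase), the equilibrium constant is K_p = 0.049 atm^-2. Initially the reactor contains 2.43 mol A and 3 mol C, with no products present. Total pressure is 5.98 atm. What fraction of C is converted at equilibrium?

X = 0.443

Basis: 3 mol C initially; let X = conversion of C. Extent ξ = X.
At extent ξ: n_A = 2.43 − X; n_C = 3 − 3X; n_B = 2X.
Summing: n_T = 5.43 − 2X.
With p_i = (n_i/n_T)P, K_p = p_B^2 / (p_A p_C^3).
Setting this equal to 0.049 atm^-2 and taking the physical root (0 < X < 1) gives X = 0.443.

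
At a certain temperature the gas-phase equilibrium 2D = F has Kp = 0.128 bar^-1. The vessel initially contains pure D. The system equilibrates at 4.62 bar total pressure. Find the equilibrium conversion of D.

Take 1 mol D as basis and let X be its fractional conversion, so ξ = 0.5X.
Species balance: n_D = 1 − X; n_F = 0.5X.
n_T = Σnᵢ = 1 − 0.5X.
With p_i = (n_i/n_T)P, Kp = p_F / (p_D^2).
Setting this equal to 0.128 bar^-1 and taking the physical root (0 < X < 1) gives X = 0.455.

X = 0.455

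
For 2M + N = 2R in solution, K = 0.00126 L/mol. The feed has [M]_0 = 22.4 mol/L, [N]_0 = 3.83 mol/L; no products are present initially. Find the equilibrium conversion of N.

X = 0.174

Let X = conversion of N; extent ξ = 3.83·X mol/L.
Concentrations: [M] = 22.4 − 7.66X; [N] = 3.83 − 3.83X; [R] = 7.66X.
K = [R]^2 / ([M]^2 [N]).
This equals 0.00126 at X = 0.174 (the root in 0 < X < 1).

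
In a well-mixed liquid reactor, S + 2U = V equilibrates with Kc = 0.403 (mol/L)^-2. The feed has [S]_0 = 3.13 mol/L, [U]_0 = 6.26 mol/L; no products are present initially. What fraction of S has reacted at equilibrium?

X = 0.654

Let X = conversion of S; extent ξ = 3.13·X mol/L.
Concentrations: [S] = 3.13 − 3.13X; [U] = 6.26 − 6.26X; [V] = 3.13X.
Kc = [V] / ([S] [U]^2).
Solving Kc = 0.403 for X ∈ (0,1): X = 0.654.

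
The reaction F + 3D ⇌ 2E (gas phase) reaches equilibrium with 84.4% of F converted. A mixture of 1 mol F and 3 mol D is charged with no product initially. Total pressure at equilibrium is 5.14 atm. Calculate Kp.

Basis: 1 mol F initially; let X = conversion of F. Extent ξ = X.
Moles: n_F = 1 − X; n_D = 3 − 3X; n_E = 2X.
Total moles n_T = 4 − 2X.
At X = 0.844: n_F = 0.156, n_D = 0.468, n_E = 1.69, n_T = 2.31.
p_i = (n_i/n_T)·P. Kp = p_E^2 / (p_F p_D^3) = 36.1 atm^-2.

Kp = 36.1 atm^-2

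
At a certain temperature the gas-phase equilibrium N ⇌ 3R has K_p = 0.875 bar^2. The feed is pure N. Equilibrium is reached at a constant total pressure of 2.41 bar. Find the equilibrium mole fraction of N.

y_N = 0.561

Let X = conversion of N (basis 1 mol N); extent of reaction ξ = X.
At extent ξ: n_N = 1 − X; n_R = 3X.
Total moles n_T = 1 + 2X.
With p_i = (n_i/n_T)P, K_p = p_R^3 / (p_N).
Setting this equal to 0.875 bar^2 and taking the physical root (0 < X < 1) gives X = 0.207.
Then n_N = 0.793, n_T = 1.41, so y_N = 0.561.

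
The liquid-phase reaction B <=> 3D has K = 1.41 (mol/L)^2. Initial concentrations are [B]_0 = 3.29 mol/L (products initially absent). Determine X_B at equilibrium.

Let X = conversion of B; extent ξ = 3.29·X mol/L.
Concentrations: [B] = 3.29 − 3.29X; [D] = 9.87X.
K = [D]^3 / ([B]).
This equals 1.41 at X = 0.159 (the root in 0 < X < 1).

X = 0.159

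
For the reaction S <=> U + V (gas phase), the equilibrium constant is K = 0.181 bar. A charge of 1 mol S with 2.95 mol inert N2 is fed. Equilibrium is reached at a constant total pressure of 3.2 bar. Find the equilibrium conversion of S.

X = 0.388

Basis: 1 mol S initially; let X = conversion of S. Extent ξ = X.
Moles: n_S = 1 − X; n_U = X; n_V = X; n_I = 2.95 (inert).
Summing: n_T = 3.95 + X.
y_i = n_i/n_T, p_i = y_i·P. K = p_U p_V / (p_S).
Substituting and setting equal to 0.181 bar gives a polynomial in X; the root in (0,1) is X = 0.388.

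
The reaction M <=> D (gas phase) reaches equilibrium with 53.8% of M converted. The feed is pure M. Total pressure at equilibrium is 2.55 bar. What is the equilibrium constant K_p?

K_p = 1.16

Let X = conversion of M (basis 1 mol M); extent of reaction ξ = X.
Moles: n_M = 1 − X; n_D = X.
Since Δν = 0, n_T = 1 throughout.
At X = 0.538: n_M = 0.462, n_D = 0.538, n_T = 1.
p_i = (n_i/n_T)·P. K_p = p_D / (p_M) = 1.16.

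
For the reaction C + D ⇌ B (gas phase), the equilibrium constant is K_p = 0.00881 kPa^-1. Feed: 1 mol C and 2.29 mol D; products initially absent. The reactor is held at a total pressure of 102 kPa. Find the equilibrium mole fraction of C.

Basis: 1 mol C initially; let X = conversion of C. Extent ξ = X.
At extent ξ: n_C = 1 − X; n_D = 2.29 − X; n_B = X.
n_T = Σnᵢ = 3.29 − X.
With p_i = (n_i/n_T)P, K_p = p_B / (p_C p_D).
Substituting and setting equal to 0.00881 kPa^-1 gives a polynomial in X; the root in (0,1) is X = 0.371.
Then n_C = 0.629, n_T = 2.92, so y_C = 0.215.

y_C = 0.215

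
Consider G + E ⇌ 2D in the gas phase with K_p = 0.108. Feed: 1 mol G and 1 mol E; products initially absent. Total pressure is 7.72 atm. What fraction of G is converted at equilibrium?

X = 0.141

Take 1 mol G as basis and let X be its fractional conversion, so ξ = X.
Mole table: n_G = 1 − X; n_E = 1 − X; n_D = 2X.
Since Δν = 0, n_T = 2 throughout.
y_i = n_i/n_T, p_i = y_i·P. K_p = p_D^2 / (p_G p_E).
Substituting and setting equal to 0.108 gives a polynomial in X; the root in (0,1) is X = 0.141.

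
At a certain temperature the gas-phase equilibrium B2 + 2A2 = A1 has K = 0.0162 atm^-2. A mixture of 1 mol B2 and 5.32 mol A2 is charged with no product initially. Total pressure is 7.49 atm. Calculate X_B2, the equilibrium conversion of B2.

Let X = conversion of B2 (basis 1 mol B2); extent of reaction ξ = X.
Mole table: n_B2 = 1 − X; n_A2 = 5.32 − 2X; n_A1 = X.
Summing: n_T = 6.32 − 2X.
y_i = n_i/n_T, p_i = y_i·P. K = p_A1 / (p_B2 p_A2^2).
Substituting and setting equal to 0.0162 atm^-2 gives a polynomial in X; the root in (0,1) is X = 0.379.

X = 0.379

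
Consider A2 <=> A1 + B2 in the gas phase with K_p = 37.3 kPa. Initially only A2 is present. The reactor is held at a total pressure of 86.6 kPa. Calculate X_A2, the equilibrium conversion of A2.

X = 0.549

Take 1 mol A2 as basis and let X be its fractional conversion, so ξ = X.
Mole table: n_A2 = 1 − X; n_A1 = X; n_B2 = X.
Summing: n_T = 1 + X.
Mole fractions y_i = n_i/n_T; K_p = p_A1 p_B2 / (p_A2) with p_i = y_i·P.
This yields a degree-2 equation in X; solving on (0,1), X = 0.549.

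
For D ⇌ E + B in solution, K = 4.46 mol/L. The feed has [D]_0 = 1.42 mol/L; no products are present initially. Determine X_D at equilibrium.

Let X = conversion of D; extent ξ = 1.42·X mol/L.
Concentrations: [D] = 1.42 − 1.42X; [E] = 1.42X; [B] = 1.42X.
K = [E] [B] / ([D]).
This equals 4.46 at X = 0.798 (the root in 0 < X < 1).

X = 0.798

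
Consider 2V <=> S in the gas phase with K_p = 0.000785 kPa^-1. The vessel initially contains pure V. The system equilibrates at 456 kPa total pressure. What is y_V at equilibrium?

Take 1 mol V as basis and let X be its fractional conversion, so ξ = 0.5X.
Species balance: n_V = 1 − X; n_S = 0.5X.
Summing: n_T = 1 − 0.5X.
With p_i = (n_i/n_T)P, K_p = p_S / (p_V^2).
Substituting and setting equal to 0.000785 kPa^-1 gives a polynomial in X; the root in (0,1) is X = 0.359.
Then n_V = 0.641, n_T = 0.821, so y_V = 0.781.

y_V = 0.781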